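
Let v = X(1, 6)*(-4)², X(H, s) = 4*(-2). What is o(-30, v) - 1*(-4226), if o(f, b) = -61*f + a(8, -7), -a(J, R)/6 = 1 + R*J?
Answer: 6386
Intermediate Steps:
a(J, R) = -6 - 6*J*R (a(J, R) = -6*(1 + R*J) = -6*(1 + J*R) = -6 - 6*J*R)
X(H, s) = -8
v = -128 (v = -8*(-4)² = -8*16 = -128)
o(f, b) = 330 - 61*f (o(f, b) = -61*f + (-6 - 6*8*(-7)) = -61*f + (-6 + 336) = -61*f + 330 = 330 - 61*f)
o(-30, v) - 1*(-4226) = (330 - 61*(-30)) - 1*(-4226) = (330 + 1830) + 4226 = 2160 + 4226 = 6386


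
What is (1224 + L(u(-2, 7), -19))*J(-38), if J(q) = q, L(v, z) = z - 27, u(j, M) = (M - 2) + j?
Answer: -44764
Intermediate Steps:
u(j, M) = -2 + M + j (u(j, M) = (-2 + M) + j = -2 + M + j)
L(v, z) = -27 + z
(1224 + L(u(-2, 7), -19))*J(-38) = (1224 + (-27 - 19))*(-38) = (1224 - 46)*(-38) = 1178*(-38) = -44764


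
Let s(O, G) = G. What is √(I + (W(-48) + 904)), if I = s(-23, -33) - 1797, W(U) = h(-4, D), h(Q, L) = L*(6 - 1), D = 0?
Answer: I*√926 ≈ 30.43*I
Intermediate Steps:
h(Q, L) = 5*L (h(Q, L) = L*5 = 5*L)
W(U) = 0 (W(U) = 5*0 = 0)
I = -1830 (I = -33 - 1797 = -1830)
√(I + (W(-48) + 904)) = √(-1830 + (0 + 904)) = √(-1830 + 904) = √(-926) = I*√926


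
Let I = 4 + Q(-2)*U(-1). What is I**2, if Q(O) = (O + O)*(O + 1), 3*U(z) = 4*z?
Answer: 16/9 ≈ 1.7778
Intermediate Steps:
U(z) = 4*z/3 (U(z) = (4*z)/3 = 4*z/3)
Q(O) = 2*O*(1 + O) (Q(O) = (2*O)*(1 + O) = 2*O*(1 + O))
I = -4/3 (I = 4 + (2*(-2)*(1 - 2))*((4/3)*(-1)) = 4 + (2*(-2)*(-1))*(-4/3) = 4 + 4*(-4/3) = 4 - 16/3 = -4/3 ≈ -1.3333)
I**2 = (-4/3)**2 = 16/9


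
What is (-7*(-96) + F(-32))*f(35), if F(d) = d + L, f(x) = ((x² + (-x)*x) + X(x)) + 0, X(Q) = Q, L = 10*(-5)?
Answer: 20650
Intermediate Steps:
L = -50
f(x) = x (f(x) = ((x² + (-x)*x) + x) + 0 = ((x² - x²) + x) + 0 = (0 + x) + 0 = x + 0 = x)
F(d) = -50 + d (F(d) = d - 50 = -50 + d)
(-7*(-96) + F(-32))*f(35) = (-7*(-96) + (-50 - 32))*35 = (672 - 82)*35 = 590*35 = 20650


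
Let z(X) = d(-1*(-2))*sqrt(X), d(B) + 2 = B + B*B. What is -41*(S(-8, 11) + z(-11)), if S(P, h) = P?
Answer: 328 - 164*I*sqrt(11) ≈ 328.0 - 543.93*I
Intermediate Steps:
d(B) = -2 + B + B**2 (d(B) = -2 + (B + B*B) = -2 + (B + B**2) = -2 + B + B**2)
z(X) = 4*sqrt(X) (z(X) = (-2 - 1*(-2) + (-1*(-2))**2)*sqrt(X) = (-2 + 2 + 2**2)*sqrt(X) = (-2 + 2 + 4)*sqrt(X) = 4*sqrt(X))
-41*(S(-8, 11) + z(-11)) = -41*(-8 + 4*sqrt(-11)) = -41*(-8 + 4*(I*sqrt(11))) = -41*(-8 + 4*I*sqrt(11)) = 328 - 164*I*sqrt(11)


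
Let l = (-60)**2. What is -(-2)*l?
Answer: 7200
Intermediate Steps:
l = 3600
-(-2)*l = -(-2)*3600 = -1*(-7200) = 7200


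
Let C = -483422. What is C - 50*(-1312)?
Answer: -417822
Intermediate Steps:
C - 50*(-1312) = -483422 - 50*(-1312) = -483422 - 1*(-65600) = -483422 + 65600 = -417822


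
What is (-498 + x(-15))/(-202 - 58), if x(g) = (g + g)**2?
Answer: -201/130 ≈ -1.5462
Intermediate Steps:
x(g) = 4*g**2 (x(g) = (2*g)**2 = 4*g**2)
(-498 + x(-15))/(-202 - 58) = (-498 + 4*(-15)**2)/(-202 - 58) = (-498 + 4*225)/(-260) = (-498 + 900)*(-1/260) = 402*(-1/260) = -201/130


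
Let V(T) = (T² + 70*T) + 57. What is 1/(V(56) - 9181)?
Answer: -1/2068 ≈ -0.00048356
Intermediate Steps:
V(T) = 57 + T² + 70*T
1/(V(56) - 9181) = 1/((57 + 56² + 70*56) - 9181) = 1/((57 + 3136 + 3920) - 9181) = 1/(7113 - 9181) = 1/(-2068) = -1/2068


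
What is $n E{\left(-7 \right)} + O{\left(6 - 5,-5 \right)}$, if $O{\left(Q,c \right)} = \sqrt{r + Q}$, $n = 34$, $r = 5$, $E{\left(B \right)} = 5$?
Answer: $170 + \sqrt{6} \approx 172.45$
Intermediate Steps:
$O{\left(Q,c \right)} = \sqrt{5 + Q}$
$n E{\left(-7 \right)} + O{\left(6 - 5,-5 \right)} = 34 \cdot 5 + \sqrt{5 + \left(6 - 5\right)} = 170 + \sqrt{5 + 1} = 170 + \sqrt{6}$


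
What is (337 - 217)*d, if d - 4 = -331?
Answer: -39240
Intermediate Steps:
d = -327 (d = 4 - 331 = -327)
(337 - 217)*d = (337 - 217)*(-327) = 120*(-327) = -39240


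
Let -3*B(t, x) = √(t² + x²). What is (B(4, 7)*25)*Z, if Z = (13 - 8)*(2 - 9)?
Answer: 875*√65/3 ≈ 2351.5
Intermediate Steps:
Z = -35 (Z = 5*(-7) = -35)
B(t, x) = -√(t² + x²)/3
(B(4, 7)*25)*Z = (-√(4² + 7²)/3*25)*(-35) = (-√(16 + 49)/3*25)*(-35) = (-√65/3*25)*(-35) = -25*√65/3*(-35) = 875*√65/3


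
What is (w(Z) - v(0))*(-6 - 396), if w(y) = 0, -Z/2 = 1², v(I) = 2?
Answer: 804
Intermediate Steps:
Z = -2 (Z = -2*1² = -2*1 = -2)
(w(Z) - v(0))*(-6 - 396) = (0 - 1*2)*(-6 - 396) = (0 - 2)*(-402) = -2*(-402) = 804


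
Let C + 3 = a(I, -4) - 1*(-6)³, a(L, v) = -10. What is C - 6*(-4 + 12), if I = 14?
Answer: 155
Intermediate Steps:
C = 203 (C = -3 + (-10 - 1*(-6)³) = -3 + (-10 - 1*(-216)) = -3 + (-10 + 216) = -3 + 206 = 203)
C - 6*(-4 + 12) = 203 - 6*(-4 + 12) = 203 - 6*8 = 203 - 48 = 155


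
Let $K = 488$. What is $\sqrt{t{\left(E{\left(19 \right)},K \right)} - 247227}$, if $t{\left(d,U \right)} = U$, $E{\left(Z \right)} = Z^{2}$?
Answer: $i \sqrt{246739} \approx 496.73 i$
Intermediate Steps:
$\sqrt{t{\left(E{\left(19 \right)},K \right)} - 247227} = \sqrt{488 - 247227} = \sqrt{-246739} = i \sqrt{246739}$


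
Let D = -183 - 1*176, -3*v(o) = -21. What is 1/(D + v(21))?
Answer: -1/352 ≈ -0.0028409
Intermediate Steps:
v(o) = 7 (v(o) = -1/3*(-21) = 7)
D = -359 (D = -183 - 176 = -359)
1/(D + v(21)) = 1/(-359 + 7) = 1/(-352) = -1/352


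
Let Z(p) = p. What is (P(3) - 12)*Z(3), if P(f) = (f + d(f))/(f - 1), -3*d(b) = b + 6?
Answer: -36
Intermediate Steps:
d(b) = -2 - b/3 (d(b) = -(b + 6)/3 = -(6 + b)/3 = -2 - b/3)
P(f) = (-2 + 2*f/3)/(-1 + f) (P(f) = (f + (-2 - f/3))/(f - 1) = (-2 + 2*f/3)/(-1 + f))
(P(3) - 12)*Z(3) = (2*(-3 + 3)/(3*(-1 + 3)) - 12)*3 = ((2/3)*0/2 - 12)*3 = ((2/3)*(1/2)*0 - 12)*3 = (0 - 12)*3 = -12*3 = -36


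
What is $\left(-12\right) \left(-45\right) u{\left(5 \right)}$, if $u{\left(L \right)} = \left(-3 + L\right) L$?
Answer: $5400$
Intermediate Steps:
$u{\left(L \right)} = L \left(-3 + L\right)$
$\left(-12\right) \left(-45\right) u{\left(5 \right)} = \left(-12\right) \left(-45\right) 5 \left(-3 + 5\right) = 540 \cdot 5 \cdot 2 = 540 \cdot 10 = 5400$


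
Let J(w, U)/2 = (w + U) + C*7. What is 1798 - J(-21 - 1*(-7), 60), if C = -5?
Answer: 1776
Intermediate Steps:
J(w, U) = -70 + 2*U + 2*w (J(w, U) = 2*((w + U) - 5*7) = 2*((U + w) - 35) = 2*(-35 + U + w) = -70 + 2*U + 2*w)
1798 - J(-21 - 1*(-7), 60) = 1798 - (-70 + 2*60 + 2*(-21 - 1*(-7))) = 1798 - (-70 + 120 + 2*(-21 + 7)) = 1798 - (-70 + 120 + 2*(-14)) = 1798 - (-70 + 120 - 28) = 1798 - 1*22 = 1798 - 22 = 1776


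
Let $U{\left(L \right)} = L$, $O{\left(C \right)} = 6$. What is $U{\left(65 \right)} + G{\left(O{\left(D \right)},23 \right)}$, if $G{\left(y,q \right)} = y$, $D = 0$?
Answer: $71$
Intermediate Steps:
$U{\left(65 \right)} + G{\left(O{\left(D \right)},23 \right)} = 65 + 6 = 71$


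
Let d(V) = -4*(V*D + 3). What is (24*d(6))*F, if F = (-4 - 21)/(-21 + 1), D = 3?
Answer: -2520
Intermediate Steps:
F = 5/4 (F = -25/(-20) = -25*(-1/20) = 5/4 ≈ 1.2500)
d(V) = -12 - 12*V (d(V) = -4*(V*3 + 3) = -4*(3*V + 3) = -4*(3 + 3*V) = -12 - 12*V)
(24*d(6))*F = (24*(-12 - 12*6))*(5/4) = (24*(-12 - 72))*(5/4) = (24*(-84))*(5/4) = -2016*5/4 = -2520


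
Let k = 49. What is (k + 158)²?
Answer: 42849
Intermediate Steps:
(k + 158)² = (49 + 158)² = 207² = 42849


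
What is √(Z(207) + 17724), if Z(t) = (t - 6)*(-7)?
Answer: 21*√37 ≈ 127.74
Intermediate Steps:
Z(t) = 42 - 7*t (Z(t) = (-6 + t)*(-7) = 42 - 7*t)
√(Z(207) + 17724) = √((42 - 7*207) + 17724) = √((42 - 1449) + 17724) = √(-1407 + 17724) = √16317 = 21*√37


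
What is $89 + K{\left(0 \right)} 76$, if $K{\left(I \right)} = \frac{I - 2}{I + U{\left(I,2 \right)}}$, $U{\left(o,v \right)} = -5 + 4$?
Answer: $241$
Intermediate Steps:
$U{\left(o,v \right)} = -1$
$K{\left(I \right)} = \frac{-2 + I}{-1 + I}$ ($K{\left(I \right)} = \frac{I - 2}{I - 1} = \frac{-2 + I}{-1 + I}$)
$89 + K{\left(0 \right)} 76 = 89 + \frac{-2 + 0}{-1 + 0} \cdot 76 = 89 + \frac{1}{-1} \left(-2\right) 76 = 89 + \left(-1\right) \left(-2\right) 76 = 89 + 2 \cdot 76 = 89 + 152 = 241$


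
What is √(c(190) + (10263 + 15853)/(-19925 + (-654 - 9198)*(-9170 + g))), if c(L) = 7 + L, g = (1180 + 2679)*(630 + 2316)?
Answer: √2467341914130944894546985/111913262213 ≈ 14.036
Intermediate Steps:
g = 11368614 (g = 3859*2946 = 11368614)
√(c(190) + (10263 + 15853)/(-19925 + (-654 - 9198)*(-9170 + g))) = √((7 + 190) + (10263 + 15853)/(-19925 + (-654 - 9198)*(-9170 + 11368614))) = √(197 + 26116/(-19925 - 9852*11359444)) = √(197 + 26116/(-19925 - 111913242288)) = √(197 + 26116/(-111913262213)) = √(197 + 26116*(-1/111913262213)) = √(197 - 26116/111913262213) = √(22046912629845/111913262213) = √2467341914130944894546985/111913262213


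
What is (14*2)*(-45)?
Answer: -1260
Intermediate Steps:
(14*2)*(-45) = 28*(-45) = -1260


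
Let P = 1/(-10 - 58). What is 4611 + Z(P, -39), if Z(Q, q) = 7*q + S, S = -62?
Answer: 4276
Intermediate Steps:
P = -1/68 (P = 1/(-68) = -1/68 ≈ -0.014706)
Z(Q, q) = -62 + 7*q (Z(Q, q) = 7*q - 62 = -62 + 7*q)
4611 + Z(P, -39) = 4611 + (-62 + 7*(-39)) = 4611 + (-62 - 273) = 4611 - 335 = 4276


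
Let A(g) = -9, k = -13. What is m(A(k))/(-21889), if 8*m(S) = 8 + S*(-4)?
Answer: -11/43778 ≈ -0.00025127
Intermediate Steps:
m(S) = 1 - S/2 (m(S) = (8 + S*(-4))/8 = (8 - 4*S)/8 = 1 - S/2)
m(A(k))/(-21889) = (1 - ½*(-9))/(-21889) = (1 + 9/2)*(-1/21889) = (11/2)*(-1/21889) = -11/43778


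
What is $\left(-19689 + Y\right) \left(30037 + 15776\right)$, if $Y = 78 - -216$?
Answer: $-888543135$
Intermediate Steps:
$Y = 294$ ($Y = 78 + 216 = 294$)
$\left(-19689 + Y\right) \left(30037 + 15776\right) = \left(-19689 + 294\right) \left(30037 + 15776\right) = \left(-19395\right) 45813 = -888543135$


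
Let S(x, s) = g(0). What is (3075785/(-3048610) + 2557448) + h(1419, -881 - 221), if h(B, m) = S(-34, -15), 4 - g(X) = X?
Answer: 1559334133187/609722 ≈ 2.5575e+6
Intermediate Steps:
g(X) = 4 - X
S(x, s) = 4 (S(x, s) = 4 - 1*0 = 4 + 0 = 4)
h(B, m) = 4
(3075785/(-3048610) + 2557448) + h(1419, -881 - 221) = (3075785/(-3048610) + 2557448) + 4 = (3075785*(-1/3048610) + 2557448) + 4 = (-615157/609722 + 2557448) + 4 = 1559331694299/609722 + 4 = 1559334133187/609722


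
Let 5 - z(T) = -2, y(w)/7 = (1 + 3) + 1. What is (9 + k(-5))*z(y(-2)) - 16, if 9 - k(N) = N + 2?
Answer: 131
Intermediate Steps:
y(w) = 35 (y(w) = 7*((1 + 3) + 1) = 7*(4 + 1) = 7*5 = 35)
k(N) = 7 - N (k(N) = 9 - (N + 2) = 9 - (2 + N) = 9 + (-2 - N) = 7 - N)
z(T) = 7 (z(T) = 5 - 1*(-2) = 5 + 2 = 7)
(9 + k(-5))*z(y(-2)) - 16 = (9 + (7 - 1*(-5)))*7 - 16 = (9 + (7 + 5))*7 - 16 = (9 + 12)*7 - 16 = 21*7 - 16 = 147 - 16 = 131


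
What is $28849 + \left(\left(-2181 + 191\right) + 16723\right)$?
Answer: $43582$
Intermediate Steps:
$28849 + \left(\left(-2181 + 191\right) + 16723\right) = 28849 + \left(-1990 + 16723\right) = 28849 + 14733 = 43582$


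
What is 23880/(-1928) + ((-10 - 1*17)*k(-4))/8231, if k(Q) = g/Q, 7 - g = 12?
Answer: -98310675/7934684 ≈ -12.390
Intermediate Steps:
g = -5 (g = 7 - 1*12 = 7 - 12 = -5)
k(Q) = -5/Q
23880/(-1928) + ((-10 - 1*17)*k(-4))/8231 = 23880/(-1928) + ((-10 - 1*17)*(-5/(-4)))/8231 = 23880*(-1/1928) + ((-10 - 17)*(-5*(-¼)))*(1/8231) = -2985/241 - 27*5/4*(1/8231) = -2985/241 - 135/4*1/8231 = -2985/241 - 135/32924 = -98310675/7934684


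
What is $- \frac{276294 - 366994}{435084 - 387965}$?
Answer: $\frac{90700}{47119} \approx 1.9249$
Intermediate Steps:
$- \frac{276294 - 366994}{435084 - 387965} = - \frac{-90700}{47119} = \left(-1\right) \left(- \frac{90700}{47119}\right) = \frac{90700}{47119}$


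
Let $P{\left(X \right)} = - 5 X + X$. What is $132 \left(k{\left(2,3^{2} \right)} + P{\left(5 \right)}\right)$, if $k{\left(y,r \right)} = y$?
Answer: $-2376$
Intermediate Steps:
$P{\left(X \right)} = - 4 X$
$132 \left(k{\left(2,3^{2} \right)} + P{\left(5 \right)}\right) = 132 \left(2 - 20\right) = 132 \left(-18\right) = -2376$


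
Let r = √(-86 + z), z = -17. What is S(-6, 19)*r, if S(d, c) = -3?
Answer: -3*I*√103 ≈ -30.447*I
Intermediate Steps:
r = I*√103 (r = √(-86 - 17) = √(-103) = I*√103 ≈ 10.149*I)
S(-6, 19)*r = -3*I*√103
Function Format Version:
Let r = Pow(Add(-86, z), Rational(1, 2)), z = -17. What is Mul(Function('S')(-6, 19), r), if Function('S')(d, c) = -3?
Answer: Mul(-3, I, Pow(103, Rational(1, 2))) ≈ Mul(-30.447, I)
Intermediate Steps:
r = Mul(I, Pow(103, Rational(1, 2))) (r = Pow(Add(-86, -17), Rational(1, 2)) = Pow(-103, Rational(1, 2)) = Mul(I, Pow(103, Rational(1, 2))) ≈ Mul(10.149, I))
Mul(Function('S')(-6, 19), r) = Mul(-3, Mul(I, Pow(103, Rational(1, 2)))) = Mul(-3, I, Pow(103, Rational(1, 2)))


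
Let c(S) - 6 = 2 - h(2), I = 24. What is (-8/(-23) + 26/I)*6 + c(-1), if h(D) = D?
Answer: 671/46 ≈ 14.587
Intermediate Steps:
c(S) = 6 (c(S) = 6 + (2 - 1*2) = 6 + (2 - 2) = 6 + 0 = 6)
(-8/(-23) + 26/I)*6 + c(-1) = (-8/(-23) + 26/24)*6 + 6 = (-8*(-1/23) + 26*(1/24))*6 + 6 = (8/23 + 13/12)*6 + 6 = (395/276)*6 + 6 = 395/46 + 6 = 671/46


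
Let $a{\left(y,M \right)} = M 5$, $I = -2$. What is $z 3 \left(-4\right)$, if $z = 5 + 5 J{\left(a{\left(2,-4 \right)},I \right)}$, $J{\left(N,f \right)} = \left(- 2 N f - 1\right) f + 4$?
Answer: $-10020$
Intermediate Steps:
$a{\left(y,M \right)} = 5 M$
$J{\left(N,f \right)} = 4 + f \left(-1 - 2 N f\right)$ ($J{\left(N,f \right)} = \left(- 2 N f - 1\right) f + 4 = \left(-1 - 2 N f\right) f + 4 = f \left(-1 - 2 N f\right) + 4 = 4 + f \left(-1 - 2 N f\right)$)
$z = 835$ ($z = 5 + 5 \left(4 - -2 - 2 \cdot 5 \left(-4\right) \left(-2\right)^{2}\right) = 5 + 5 \left(4 + 2 - \left(-40\right) 4\right) = 5 + 5 \left(4 + 2 + 160\right) = 5 + 5 \cdot 166 = 5 + 830 = 835$)
$z 3 \left(-4\right) = 835 \cdot 3 \left(-4\right) = 2505 \left(-4\right) = -10020$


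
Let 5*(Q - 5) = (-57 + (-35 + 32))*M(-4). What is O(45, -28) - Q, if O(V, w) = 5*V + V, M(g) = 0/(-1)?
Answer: 265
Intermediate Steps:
M(g) = 0 (M(g) = 0*(-1) = 0)
O(V, w) = 6*V
Q = 5 (Q = 5 + ((-57 + (-35 + 32))*0)/5 = 5 + ((-57 - 3)*0)/5 = 5 + (-60*0)/5 = 5 + (⅕)*0 = 5 + 0 = 5)
O(45, -28) - Q = 6*45 - 1*5 = 270 - 5 = 265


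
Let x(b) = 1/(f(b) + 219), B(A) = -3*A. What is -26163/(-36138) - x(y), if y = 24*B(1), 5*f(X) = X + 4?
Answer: 468223/651118 ≈ 0.71911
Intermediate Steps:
f(X) = ⅘ + X/5 (f(X) = (X + 4)/5 = (4 + X)/5 = ⅘ + X/5)
y = -72 (y = 24*(-3*1) = 24*(-3) = -72)
x(b) = 1/(1099/5 + b/5) (x(b) = 1/((⅘ + b/5) + 219) = 1/(1099/5 + b/5))
-26163/(-36138) - x(y) = -26163/(-36138) - 5/(1099 - 72) = -26163*(-1/36138) - 5/1027 = 459/634 - 5/1027 = 468223/651118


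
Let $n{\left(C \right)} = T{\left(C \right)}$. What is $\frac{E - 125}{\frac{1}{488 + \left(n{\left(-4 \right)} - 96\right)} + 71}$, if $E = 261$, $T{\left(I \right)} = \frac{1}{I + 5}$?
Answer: $\frac{6681}{3488} \approx 1.9154$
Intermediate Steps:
$T{\left(I \right)} = \frac{1}{5 + I}$
$n{\left(C \right)} = \frac{1}{5 + C}$
$\frac{E - 125}{\frac{1}{488 + \left(n{\left(-4 \right)} - 96\right)} + 71} = \frac{261 - 125}{\frac{1}{488 - \left(96 - \frac{1}{5 - 4}\right)} + 71} = \frac{136}{\frac{1}{488 - \left(96 - 1^{-1}\right)} + 71} = \frac{136}{\frac{1}{488 + \left(1 - 96\right)} + 71} = \frac{136}{\frac{1}{488 - 95} + 71} = \frac{136}{\frac{1}{393} + 71} = \frac{136}{\frac{27904}{393}} = 136 \cdot \frac{393}{27904} = \frac{6681}{3488}$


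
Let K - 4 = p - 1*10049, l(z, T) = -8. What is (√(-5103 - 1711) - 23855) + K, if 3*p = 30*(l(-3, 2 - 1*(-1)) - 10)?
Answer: -34080 + I*√6814 ≈ -34080.0 + 82.547*I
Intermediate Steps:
p = -180 (p = (30*(-8 - 10))/3 = (30*(-18))/3 = (⅓)*(-540) = -180)
K = -10225 (K = 4 + (-180 - 1*10049) = 4 + (-180 - 10049) = 4 - 10229 = -10225)
(√(-5103 - 1711) - 23855) + K = (√(-5103 - 1711) - 23855) - 10225 = (√(-6814) - 23855) - 10225 = (I*√6814 - 23855) - 10225 = (-23855 + I*√6814) - 10225 = -34080 + I*√6814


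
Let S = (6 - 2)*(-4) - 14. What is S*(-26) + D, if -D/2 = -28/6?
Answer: 2368/3 ≈ 789.33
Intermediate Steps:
D = 28/3 (D = -(-56)/6 = -2*(-14/3) = 28/3 ≈ 9.3333)
S = -30 (S = 4*(-4) - 14 = -16 - 14 = -30)
S*(-26) + D = -30*(-26) + 28/3 = 780 + 28/3 = 2368/3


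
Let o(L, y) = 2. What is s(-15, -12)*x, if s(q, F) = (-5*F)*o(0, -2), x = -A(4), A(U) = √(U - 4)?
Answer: 0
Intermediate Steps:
A(U) = √(-4 + U)
x = 0 (x = -√(-4 + 4) = -√0 = -1*0 = 0)
s(q, F) = -10*F (s(q, F) = -5*F*2 = -10*F)
s(-15, -12)*x = -10*(-12)*0 = 120*0 = 0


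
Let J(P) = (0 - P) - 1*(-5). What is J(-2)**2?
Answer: 49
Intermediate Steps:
J(P) = 5 - P (J(P) = -P + 5 = 5 - P)
J(-2)**2 = (5 - 1*(-2))**2 = (5 + 2)**2 = 7**2 = 49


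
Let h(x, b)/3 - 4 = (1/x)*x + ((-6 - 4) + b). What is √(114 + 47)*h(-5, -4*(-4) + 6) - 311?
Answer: -311 + 51*√161 ≈ 336.12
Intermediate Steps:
h(x, b) = -15 + 3*b (h(x, b) = 12 + 3*((1/x)*x + ((-6 - 4) + b)) = 12 + 3*(x/x + (-10 + b)) = 12 + 3*(1 + (-10 + b)) = 12 + 3*(-9 + b) = 12 + (-27 + 3*b) = -15 + 3*b)
√(114 + 47)*h(-5, -4*(-4) + 6) - 311 = √(114 + 47)*(-15 + 3*(-4*(-4) + 6)) - 311 = √161*(-15 + 3*(16 + 6)) - 311 = √161*(-15 + 3*22) - 311 = √161*(-15 + 66) - 311 = √161*51 - 311 = 51*√161 - 311 = -311 + 51*√161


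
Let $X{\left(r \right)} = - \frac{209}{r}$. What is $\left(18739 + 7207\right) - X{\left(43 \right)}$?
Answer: $\frac{1115887}{43} \approx 25951.0$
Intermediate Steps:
$\left(18739 + 7207\right) - X{\left(43 \right)} = \left(18739 + 7207\right) - - \frac{209}{43} = 25946 - \left(-209\right) \frac{1}{43} = 25946 - - \frac{209}{43} = 25946 + \frac{209}{43} = \frac{1115887}{43}$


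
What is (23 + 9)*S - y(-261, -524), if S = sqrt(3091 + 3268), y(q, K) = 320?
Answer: -320 + 32*sqrt(6359) ≈ 2231.8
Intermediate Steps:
S = sqrt(6359) ≈ 79.743
(23 + 9)*S - y(-261, -524) = (23 + 9)*sqrt(6359) - 1*320 = 32*sqrt(6359) - 320 = -320 + 32*sqrt(6359)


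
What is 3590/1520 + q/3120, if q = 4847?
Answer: 232103/59280 ≈ 3.9154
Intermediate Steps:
3590/1520 + q/3120 = 3590/1520 + 4847/3120 = 3590*(1/1520) + 4847*(1/3120) = 359/152 + 4847/3120 = 232103/59280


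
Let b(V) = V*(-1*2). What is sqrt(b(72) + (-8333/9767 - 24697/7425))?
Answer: 2*I*sqrt(865885642923741)/4834665 ≈ 12.173*I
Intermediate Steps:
b(V) = -2*V (b(V) = V*(-2) = -2*V)
sqrt(b(72) + (-8333/9767 - 24697/7425)) = sqrt(-2*72 + (-8333/9767 - 24697/7425)) = sqrt(-144 + (-8333*1/9767 - 24697*1/7425)) = sqrt(-144 + (-8333/9767 - 24697/7425)) = sqrt(-144 - 303088124/72519975) = sqrt(-10745964524/72519975) = 2*I*sqrt(865885642923741)/4834665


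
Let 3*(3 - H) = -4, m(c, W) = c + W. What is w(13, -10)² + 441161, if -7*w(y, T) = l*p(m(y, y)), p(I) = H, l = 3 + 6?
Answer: 21618410/49 ≈ 4.4119e+5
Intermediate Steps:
m(c, W) = W + c
l = 9
H = 13/3 (H = 3 - ⅓*(-4) = 3 + 4/3 = 13/3 ≈ 4.3333)
p(I) = 13/3
w(y, T) = -39/7 (w(y, T) = -9*13/(7*3) = -⅐*39 = -39/7)
w(13, -10)² + 441161 = (-39/7)² + 441161 = 1521/49 + 441161 = 21618410/49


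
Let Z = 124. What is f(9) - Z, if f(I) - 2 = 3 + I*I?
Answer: -38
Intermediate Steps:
f(I) = 5 + I**2 (f(I) = 2 + (3 + I*I) = 2 + (3 + I**2) = 5 + I**2)
f(9) - Z = (5 + 9**2) - 1*124 = (5 + 81) - 124 = 86 - 124 = -38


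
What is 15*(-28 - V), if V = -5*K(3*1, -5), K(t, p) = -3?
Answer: -645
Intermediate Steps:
V = 15 (V = -5*(-3) = 15)
15*(-28 - V) = 15*(-28 - 1*15) = 15*(-28 - 15) = 15*(-43) = -645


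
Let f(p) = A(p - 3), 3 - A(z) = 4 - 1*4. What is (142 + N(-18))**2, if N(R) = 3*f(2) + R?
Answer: 17689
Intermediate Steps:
A(z) = 3 (A(z) = 3 - (4 - 1*4) = 3 - (4 - 4) = 3 - 1*0 = 3 + 0 = 3)
f(p) = 3
N(R) = 9 + R (N(R) = 3*3 + R = 9 + R)
(142 + N(-18))**2 = (142 + (9 - 18))**2 = (142 - 9)**2 = 133**2 = 17689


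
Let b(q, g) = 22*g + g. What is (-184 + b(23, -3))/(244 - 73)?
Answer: -253/171 ≈ -1.4795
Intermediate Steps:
b(q, g) = 23*g
(-184 + b(23, -3))/(244 - 73) = (-184 + 23*(-3))/(244 - 73) = (-184 - 69)/171 = (1/171)*(-253) = -253/171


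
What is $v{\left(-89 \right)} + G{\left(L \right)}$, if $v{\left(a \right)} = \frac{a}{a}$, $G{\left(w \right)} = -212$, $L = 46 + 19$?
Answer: $-211$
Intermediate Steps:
$L = 65$
$v{\left(a \right)} = 1$
$v{\left(-89 \right)} + G{\left(L \right)} = 1 - 212 = -211$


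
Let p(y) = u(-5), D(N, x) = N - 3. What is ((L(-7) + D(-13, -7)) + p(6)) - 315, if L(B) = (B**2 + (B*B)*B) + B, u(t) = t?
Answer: -637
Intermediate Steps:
D(N, x) = -3 + N
L(B) = B + B**2 + B**3 (L(B) = (B**2 + B**2*B) + B = (B**2 + B**3) + B = B + B**2 + B**3)
p(y) = -5
((L(-7) + D(-13, -7)) + p(6)) - 315 = ((-7*(1 - 7 + (-7)**2) + (-3 - 13)) - 5) - 315 = ((-7*(1 - 7 + 49) - 16) - 5) - 315 = ((-7*43 - 16) - 5) - 315 = ((-301 - 16) - 5) - 315 = (-317 - 5) - 315 = -322 - 315 = -637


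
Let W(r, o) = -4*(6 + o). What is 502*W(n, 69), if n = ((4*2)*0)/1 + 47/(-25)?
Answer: -150600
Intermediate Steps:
n = -47/25 (n = (8*0)*1 + 47*(-1/25) = 0*1 - 47/25 = 0 - 47/25 = -47/25 ≈ -1.8800)
W(r, o) = -24 - 4*o
502*W(n, 69) = 502*(-24 - 4*69) = 502*(-24 - 276) = 502*(-300) = -150600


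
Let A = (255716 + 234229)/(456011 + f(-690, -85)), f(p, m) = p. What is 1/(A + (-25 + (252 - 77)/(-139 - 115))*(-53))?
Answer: 115651534/157585830855 ≈ 0.00073390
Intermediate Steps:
A = 489945/455321 (A = (255716 + 234229)/(456011 - 690) = 489945/455321 ≈ 1.0760)
1/(A + (-25 + (252 - 77)/(-139 - 115))*(-53)) = 1/(489945/455321 + (-25 + (252 - 77)/(-139 - 115))*(-53)) = 1/(489945/455321 + (-25 + 175/(-254))*(-53)) = 1/(489945/455321 + (-25 + 175*(-1/254))*(-53)) = 1/(489945/455321 + (-25 - 175/254)*(-53)) = 1/(489945/455321 - 6525/254*(-53)) = 1/(489945/455321 + 345825/254) = 1/(157585830855/115651534) = 115651534/157585830855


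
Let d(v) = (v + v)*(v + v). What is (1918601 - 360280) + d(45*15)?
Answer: 3380821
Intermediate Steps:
d(v) = 4*v² (d(v) = (2*v)*(2*v) = 4*v²)
(1918601 - 360280) + d(45*15) = (1918601 - 360280) + 4*(45*15)² = 1558321 + 4*675² = 1558321 + 4*455625 = 1558321 + 1822500 = 3380821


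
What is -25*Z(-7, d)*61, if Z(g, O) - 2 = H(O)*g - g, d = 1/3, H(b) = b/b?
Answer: -3050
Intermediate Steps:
H(b) = 1
d = 1/3 ≈ 0.33333
Z(g, O) = 2 (Z(g, O) = 2 + (1*g - g) = 2 + (g - g) = 2 + 0 = 2)
-25*Z(-7, d)*61 = -25*2*61 = -50*61 = -3050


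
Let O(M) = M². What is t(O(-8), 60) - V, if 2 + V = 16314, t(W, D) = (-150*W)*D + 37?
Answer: -592275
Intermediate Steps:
t(W, D) = 37 - 150*D*W (t(W, D) = -150*D*W + 37 = 37 - 150*D*W)
V = 16312 (V = -2 + 16314 = 16312)
t(O(-8), 60) - V = (37 - 150*60*(-8)²) - 1*16312 = (37 - 150*60*64) - 16312 = (37 - 576000) - 16312 = -575963 - 16312 = -592275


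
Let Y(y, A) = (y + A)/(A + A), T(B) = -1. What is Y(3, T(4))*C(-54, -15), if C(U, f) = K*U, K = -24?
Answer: -1296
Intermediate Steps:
Y(y, A) = (A + y)/(2*A) (Y(y, A) = (A + y)/((2*A)) = (A + y)*(1/(2*A)) = (A + y)/(2*A))
C(U, f) = -24*U
Y(3, T(4))*C(-54, -15) = ((½)*(-1 + 3)/(-1))*(-24*(-54)) = ((½)*(-1)*2)*1296 = -1*1296 = -1296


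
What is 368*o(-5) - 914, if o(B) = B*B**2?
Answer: -46914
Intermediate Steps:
o(B) = B**3
368*o(-5) - 914 = 368*(-5)**3 - 914 = 368*(-125) - 914 = -46000 - 914 = -46914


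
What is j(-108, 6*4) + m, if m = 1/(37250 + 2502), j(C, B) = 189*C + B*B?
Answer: -788520671/39752 ≈ -19836.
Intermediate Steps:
j(C, B) = B² + 189*C (j(C, B) = 189*C + B² = B² + 189*C)
m = 1/39752 ≈ 2.5156e-5
j(-108, 6*4) + m = ((6*4)² + 189*(-108)) + 1/39752 = (24² - 20412) + 1/39752 = (576 - 20412) + 1/39752 = -19836 + 1/39752 = -788520671/39752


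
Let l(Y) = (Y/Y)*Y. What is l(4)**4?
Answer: 256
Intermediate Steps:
l(Y) = Y (l(Y) = 1*Y = Y)
l(4)**4 = 4**4 = 256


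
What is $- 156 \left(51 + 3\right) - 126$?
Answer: $-8550$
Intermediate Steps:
$- 156 \left(51 + 3\right) - 126 = \left(-156\right) 54 - 126 = -8424 - 126 = -8550$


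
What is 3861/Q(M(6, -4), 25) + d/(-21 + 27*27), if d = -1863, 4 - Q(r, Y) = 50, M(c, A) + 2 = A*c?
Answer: -469881/5428 ≈ -86.566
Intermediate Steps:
M(c, A) = -2 + A*c
Q(r, Y) = -46 (Q(r, Y) = 4 - 1*50 = 4 - 50 = -46)
3861/Q(M(6, -4), 25) + d/(-21 + 27*27) = 3861/(-46) - 1863/(-21 + 27*27) = 3861*(-1/46) - 1863/(-21 + 729) = -3861/46 - 1863/708 = -3861/46 - 1863*1/708 = -3861/46 - 621/236 = -469881/5428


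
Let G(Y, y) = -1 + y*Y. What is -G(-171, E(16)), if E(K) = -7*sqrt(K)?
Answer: -4787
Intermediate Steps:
G(Y, y) = -1 + Y*y
-G(-171, E(16)) = -(-1 - (-1197)*sqrt(16)) = -(-1 - (-1197)*4) = -(-1 - 171*(-28)) = -(-1 + 4788) = -1*4787 = -4787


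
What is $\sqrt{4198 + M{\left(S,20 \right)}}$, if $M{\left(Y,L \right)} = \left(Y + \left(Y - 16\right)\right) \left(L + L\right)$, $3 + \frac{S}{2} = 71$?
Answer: $\sqrt{14438} \approx 120.16$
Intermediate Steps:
$S = 136$ ($S = -6 + 2 \cdot 71 = -6 + 142 = 136$)
$M{\left(Y,L \right)} = 2 L \left(-16 + 2 Y\right)$ ($M{\left(Y,L \right)} = \left(Y + \left(Y - 16\right)\right) 2 L = \left(Y + \left(-16 + Y\right)\right) 2 L = \left(-16 + 2 Y\right) 2 L = 2 L \left(-16 + 2 Y\right)$)
$\sqrt{4198 + M{\left(S,20 \right)}} = \sqrt{4198 + 4 \cdot 20 \left(-8 + 136\right)} = \sqrt{4198 + 4 \cdot 20 \cdot 128} = \sqrt{4198 + 10240} = \sqrt{14438}$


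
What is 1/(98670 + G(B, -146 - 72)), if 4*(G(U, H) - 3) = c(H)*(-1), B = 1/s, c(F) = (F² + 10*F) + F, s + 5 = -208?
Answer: 2/174783 ≈ 1.1443e-5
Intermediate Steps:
s = -213 (s = -5 - 208 = -213)
c(F) = F² + 11*F
B = -1/213 (B = 1/(-213) = -1/213 ≈ -0.0046948)
G(U, H) = 3 - H*(11 + H)/4 (G(U, H) = 3 + ((H*(11 + H))*(-1))/4 = 3 + (-H*(11 + H))/4 = 3 - H*(11 + H)/4)
1/(98670 + G(B, -146 - 72)) = 1/(98670 + (3 - (-146 - 72)*(11 + (-146 - 72))/4)) = 1/(98670 + (3 - ¼*(-218)*(11 - 218))) = 1/(98670 + (3 - ¼*(-218)*(-207))) = 1/(98670 + (3 - 22563/2)) = 1/(98670 - 22557/2) = 1/(174783/2) = 2/174783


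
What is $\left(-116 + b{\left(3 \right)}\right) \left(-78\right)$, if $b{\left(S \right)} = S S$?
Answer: $8346$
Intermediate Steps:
$b{\left(S \right)} = S^{2}$
$\left(-116 + b{\left(3 \right)}\right) \left(-78\right) = \left(-116 + 3^{2}\right) \left(-78\right) = \left(-116 + 9\right) \left(-78\right) = \left(-107\right) \left(-78\right) = 8346$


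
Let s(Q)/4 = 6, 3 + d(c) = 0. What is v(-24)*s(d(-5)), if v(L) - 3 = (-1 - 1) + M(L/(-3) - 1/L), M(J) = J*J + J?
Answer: 42457/24 ≈ 1769.0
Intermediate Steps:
d(c) = -3 (d(c) = -3 + 0 = -3)
s(Q) = 24 (s(Q) = 4*6 = 24)
M(J) = J + J**2 (M(J) = J**2 + J = J + J**2)
v(L) = 1 + (-1/L - L/3)*(1 - 1/L - L/3) (v(L) = 3 + ((-1 - 1) + (L/(-3) - 1/L)*(1 + (L/(-3) - 1/L))) = 3 + (-2 + (L*(-1/3) - 1/L)*(1 + (L*(-1/3) - 1/L))) = 3 + (-2 + (-L/3 - 1/L)*(1 + (-L/3 - 1/L))) = 3 + (-2 + (-1/L - L/3)*(1 + (-1/L - L/3))) = 3 + (-2 + (-1/L - L/3)*(1 - 1/L - L/3)) = 1 + (-1/L - L/3)*(1 - 1/L - L/3))
v(-24)*s(d(-5)) = (((-24)**2 + (3 + (-24)**2)*(3 - 24*(-3 - 24))/9)/(-24)**2)*24 = ((576 + (3 + 576)*(3 - 24*(-27))/9)/576)*24 = ((576 + (1/9)*579*(3 + 648))/576)*24 = ((576 + (1/9)*579*651)/576)*24 = ((576 + 41881)/576)*24 = ((1/576)*42457)*24 = (42457/576)*24 = 42457/24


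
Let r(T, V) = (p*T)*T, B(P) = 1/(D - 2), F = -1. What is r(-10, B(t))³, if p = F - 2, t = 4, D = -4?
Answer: -27000000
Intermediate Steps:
B(P) = -⅙ (B(P) = 1/(-4 - 2) = 1/(-6) = -⅙)
p = -3 (p = -1 - 2 = -3)
r(T, V) = -3*T² (r(T, V) = (-3*T)*T = -3*T²)
r(-10, B(t))³ = (-3*(-10)²)³ = (-3*100)³ = (-300)³ = -27000000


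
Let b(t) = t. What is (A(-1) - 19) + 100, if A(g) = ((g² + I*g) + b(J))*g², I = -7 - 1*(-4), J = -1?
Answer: 84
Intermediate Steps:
I = -3 (I = -7 + 4 = -3)
A(g) = g²*(-1 + g² - 3*g) (A(g) = ((g² - 3*g) - 1)*g² = (-1 + g² - 3*g)*g² = g²*(-1 + g² - 3*g))
(A(-1) - 19) + 100 = ((-1)²*(-1 + (-1)² - 3*(-1)) - 19) + 100 = (1*(-1 + 1 + 3) - 19) + 100 = (1*3 - 19) + 100 = (3 - 19) + 100 = -16 + 100 = 84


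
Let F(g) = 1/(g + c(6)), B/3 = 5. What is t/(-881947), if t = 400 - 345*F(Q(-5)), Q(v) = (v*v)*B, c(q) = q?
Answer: -50685/112007269 ≈ -0.00045252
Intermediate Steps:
B = 15 (B = 3*5 = 15)
Q(v) = 15*v² (Q(v) = (v*v)*15 = v²*15 = 15*v²)
F(g) = 1/(6 + g) (F(g) = 1/(g + 6) = 1/(6 + g))
t = 50685/127 (t = 400 - 345/(6 + 15*(-5)²) = 400 - 345/(6 + 15*25) = 400 - 345/(6 + 375) = 400 - 345/381 = 400 - 345*1/381 = 400 - 115/127 = 50685/127 ≈ 399.09)
t/(-881947) = (50685/127)/(-881947) = (50685/127)*(-1/881947) = -50685/112007269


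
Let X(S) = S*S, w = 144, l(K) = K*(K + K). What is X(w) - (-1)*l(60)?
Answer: 27936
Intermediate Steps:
l(K) = 2*K² (l(K) = K*(2*K) = 2*K²)
X(S) = S²
X(w) - (-1)*l(60) = 144² - (-1)*2*60² = 20736 - (-1)*2*3600 = 20736 - (-1)*7200 = 20736 - 1*(-7200) = 20736 + 7200 = 27936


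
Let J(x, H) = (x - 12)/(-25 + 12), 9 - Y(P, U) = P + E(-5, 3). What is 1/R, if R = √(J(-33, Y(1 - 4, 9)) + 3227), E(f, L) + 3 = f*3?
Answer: √136487/20998 ≈ 0.017594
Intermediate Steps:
E(f, L) = -3 + 3*f (E(f, L) = -3 + f*3 = -3 + 3*f)
Y(P, U) = 27 - P (Y(P, U) = 9 - (P + (-3 + 3*(-5))) = 9 - (P + (-3 - 15)) = 9 - (P - 18) = 9 - (-18 + P) = 9 + (18 - P) = 27 - P)
J(x, H) = 12/13 - x/13 (J(x, H) = (-12 + x)/(-13) = (-12 + x)*(-1/13) = 12/13 - x/13)
R = 2*√136487/13 (R = √((12/13 - 1/13*(-33)) + 3227) = √((12/13 + 33/13) + 3227) = √(45/13 + 3227) = √(41996/13) = 2*√136487/13 ≈ 56.837)
1/R = 1/(2*√136487/13) = √136487/20998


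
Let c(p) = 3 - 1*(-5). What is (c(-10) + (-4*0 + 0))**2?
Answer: 64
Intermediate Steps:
c(p) = 8 (c(p) = 3 + 5 = 8)
(c(-10) + (-4*0 + 0))**2 = (8 + (-4*0 + 0))**2 = (8 + (0 + 0))**2 = (8 + 0)**2 = 8**2 = 64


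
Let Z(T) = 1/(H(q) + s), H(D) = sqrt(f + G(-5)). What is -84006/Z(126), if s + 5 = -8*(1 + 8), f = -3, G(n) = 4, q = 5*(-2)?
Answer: 6384456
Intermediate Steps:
q = -10
H(D) = 1 (H(D) = sqrt(-3 + 4) = sqrt(1) = 1)
s = -77 (s = -5 - 8*(1 + 8) = -5 - 8*9 = -5 - 72 = -77)
Z(T) = -1/76 (Z(T) = 1/(1 - 77) = 1/(-76) = -1/76)
-84006/Z(126) = -84006/(-1/76) = -84006*(-76) = 6384456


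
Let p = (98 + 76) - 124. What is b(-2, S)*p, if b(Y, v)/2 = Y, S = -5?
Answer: -200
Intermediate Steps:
b(Y, v) = 2*Y
p = 50 (p = 174 - 124 = 50)
b(-2, S)*p = (2*(-2))*50 = -4*50 = -200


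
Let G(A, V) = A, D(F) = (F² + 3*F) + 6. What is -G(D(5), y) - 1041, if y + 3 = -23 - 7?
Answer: -1087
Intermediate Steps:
y = -33 (y = -3 + (-23 - 7) = -3 - 30 = -33)
D(F) = 6 + F² + 3*F
-G(D(5), y) - 1041 = -(6 + 5² + 3*5) - 1041 = -(6 + 25 + 15) - 1041 = -1*46 - 1041 = -46 - 1041 = -1087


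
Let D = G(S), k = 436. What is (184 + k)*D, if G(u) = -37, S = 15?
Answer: -22940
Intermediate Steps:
D = -37
(184 + k)*D = (184 + 436)*(-37) = 620*(-37) = -22940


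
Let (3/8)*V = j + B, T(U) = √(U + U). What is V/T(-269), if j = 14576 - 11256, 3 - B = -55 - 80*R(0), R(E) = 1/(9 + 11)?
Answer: -13528*I*√538/807 ≈ -388.82*I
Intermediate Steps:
R(E) = 1/20
B = 62 (B = 3 - (-55 - 80*1/20) = 3 - (-55 - 4) = 3 - 1*(-59) = 3 + 59 = 62)
j = 3320
T(U) = √2*√U (T(U) = √(2*U) = √2*√U)
V = 27056/3 (V = 8*(3320 + 62)/3 = (8/3)*3382 = 27056/3 ≈ 9018.7)
V/T(-269) = 27056/(3*((√2*√(-269)))) = 27056/(3*((√2*(I*√269)))) = 27056/(3*((I*√538))) = 27056*(-I*√538/538)/3 = -13528*I*√538/807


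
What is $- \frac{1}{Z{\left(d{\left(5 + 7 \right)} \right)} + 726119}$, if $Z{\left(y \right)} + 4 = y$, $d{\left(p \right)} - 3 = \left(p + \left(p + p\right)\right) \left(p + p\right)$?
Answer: $- \frac{1}{726982} \approx -1.3755 \cdot 10^{-6}$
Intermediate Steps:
$d{\left(p \right)} = 3 + 6 p^{2}$ ($d{\left(p \right)} = 3 + \left(p + \left(p + p\right)\right) \left(p + p\right) = 3 + \left(p + 2 p\right) 2 p = 3 + 3 p 2 p = 3 + 6 p^{2}$)
$Z{\left(y \right)} = -4 + y$
$- \frac{1}{Z{\left(d{\left(5 + 7 \right)} \right)} + 726119} = - \frac{1}{\left(-4 + \left(3 + 6 \left(5 + 7\right)^{2}\right)\right) + 726119} = - \frac{1}{\left(-4 + \left(3 + 6 \cdot 12^{2}\right)\right) + 726119} = - \frac{1}{\left(-4 + \left(3 + 6 \cdot 144\right)\right) + 726119} = - \frac{1}{\left(-4 + \left(3 + 864\right)\right) + 726119} = - \frac{1}{\left(-4 + 867\right) + 726119} = - \frac{1}{863 + 726119} = - \frac{1}{726982}$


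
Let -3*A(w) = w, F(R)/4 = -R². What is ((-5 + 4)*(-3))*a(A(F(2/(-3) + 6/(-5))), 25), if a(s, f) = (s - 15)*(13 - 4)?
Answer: -6989/25 ≈ -279.56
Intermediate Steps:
F(R) = -4*R² (F(R) = 4*(-R²) = -4*R²)
A(w) = -w/3
a(s, f) = -135 + 9*s (a(s, f) = (-15 + s)*9 = -135 + 9*s)
((-5 + 4)*(-3))*a(A(F(2/(-3) + 6/(-5))), 25) = ((-5 + 4)*(-3))*(-135 + 9*(-(-4)*(2/(-3) + 6/(-5))²/3)) = (-1*(-3))*(-135 + 9*(-(-4)*(2*(-⅓) + 6*(-⅕))²/3)) = 3*(-135 + 9*(-(-4)*(-⅔ - 6/5)²/3)) = 3*(-135 + 9*(-(-4)*(-28/15)²/3)) = 3*(-135 + 9*(-(-4)*784/(3*225))) = 3*(-135 + 9*(-⅓*(-3136/225))) = 3*(-135 + 9*(3136/675)) = 3*(-135 + 3136/75) = 3*(-6989/75) = -6989/25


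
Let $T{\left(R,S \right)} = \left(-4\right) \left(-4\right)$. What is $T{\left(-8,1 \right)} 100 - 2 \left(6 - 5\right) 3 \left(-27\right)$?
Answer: $259200$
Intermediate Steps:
$T{\left(R,S \right)} = 16$
$T{\left(-8,1 \right)} 100 - 2 \left(6 - 5\right) 3 \left(-27\right) = 16 \cdot 100 - 2 \left(6 - 5\right) 3 \left(-27\right) = 1600 \left(-2\right) 1 \cdot 3 \left(-27\right) = 1600 \left(-2\right) 3 \left(-27\right) = 1600 \left(\left(-6\right) \left(-27\right)\right) = 1600 \cdot 162 = 259200$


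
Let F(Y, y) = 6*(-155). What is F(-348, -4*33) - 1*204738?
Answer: -205668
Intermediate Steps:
F(Y, y) = -930
F(-348, -4*33) - 1*204738 = -930 - 1*204738 = -930 - 204738 = -205668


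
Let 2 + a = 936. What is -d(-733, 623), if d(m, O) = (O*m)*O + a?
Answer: 284497623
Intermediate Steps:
a = 934 (a = -2 + 936 = 934)
d(m, O) = 934 + m*O² (d(m, O) = (O*m)*O + 934 = m*O² + 934 = 934 + m*O²)
-d(-733, 623) = -(934 - 733*623²) = -(934 - 733*388129) = -(934 - 284498557) = -1*(-284497623) = 284497623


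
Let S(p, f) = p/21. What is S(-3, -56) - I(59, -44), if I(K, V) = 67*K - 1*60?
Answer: -27252/7 ≈ -3893.1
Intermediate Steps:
I(K, V) = -60 + 67*K (I(K, V) = 67*K - 60 = -60 + 67*K)
S(p, f) = p/21 (S(p, f) = p*(1/21) = p/21)
S(-3, -56) - I(59, -44) = (1/21)*(-3) - (-60 + 67*59) = -⅐ - (-60 + 3953) = -⅐ - 1*3893 = -⅐ - 3893 = -27252/7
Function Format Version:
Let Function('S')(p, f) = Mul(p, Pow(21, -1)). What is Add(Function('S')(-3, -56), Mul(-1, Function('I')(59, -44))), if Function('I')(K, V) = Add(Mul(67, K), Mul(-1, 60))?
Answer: Rational(-27252, 7) ≈ -3893.1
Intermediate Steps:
Function('I')(K, V) = Add(-60, Mul(67, K)) (Function('I')(K, V) = Add(Mul(67, K), -60) = Add(-60, Mul(67, K)))
Function('S')(p, f) = Mul(Rational(1, 21), p) (Function('S')(p, f) = Mul(p, Rational(1, 21)) = Mul(Rational(1, 21), p))
Add(Function('S')(-3, -56), Mul(-1, Function('I')(59, -44))) = Add(Mul(Rational(1, 21), -3), Mul(-1, Add(-60, Mul(67, 59)))) = Add(Rational(-1, 7), Mul(-1, Add(-60, 3953))) = Add(Rational(-1, 7), Mul(-1, 3893)) = Add(Rational(-1, 7), -3893) = Rational(-27252, 7)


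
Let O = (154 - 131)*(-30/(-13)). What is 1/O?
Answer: 13/690 ≈ 0.018841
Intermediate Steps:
O = 690/13 (O = 23*(-30*(-1/13)) = 23*(30/13) = 690/13 ≈ 53.077)
1/O = 1/(690/13) = 13/690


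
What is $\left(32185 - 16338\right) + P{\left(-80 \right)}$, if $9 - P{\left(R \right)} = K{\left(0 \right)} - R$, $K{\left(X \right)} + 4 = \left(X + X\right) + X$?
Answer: $15780$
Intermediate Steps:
$K{\left(X \right)} = -4 + 3 X$ ($K{\left(X \right)} = -4 + \left(\left(X + X\right) + X\right) = -4 + \left(2 X + X\right) = -4 + 3 X$)
$P{\left(R \right)} = 13 + R$ ($P{\left(R \right)} = 9 - \left(\left(-4 + 3 \cdot 0\right) - R\right) = 9 - \left(\left(-4 + 0\right) - R\right) = 9 - \left(-4 - R\right) = 9 + \left(4 + R\right) = 13 + R$)
$\left(32185 - 16338\right) + P{\left(-80 \right)} = \left(32185 - 16338\right) + \left(13 - 80\right) = 15847 - 67 = 15780$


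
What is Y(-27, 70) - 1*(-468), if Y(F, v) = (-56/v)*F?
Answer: 2448/5 ≈ 489.60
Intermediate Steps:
Y(F, v) = -56*F/v
Y(-27, 70) - 1*(-468) = -56*(-27)/70 - 1*(-468) = -56*(-27)*1/70 + 468 = 108/5 + 468 = 2448/5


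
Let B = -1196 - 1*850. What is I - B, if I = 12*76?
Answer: 2958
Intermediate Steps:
I = 912
B = -2046 (B = -1196 - 850 = -2046)
I - B = 912 - 1*(-2046) = 912 + 2046 = 2958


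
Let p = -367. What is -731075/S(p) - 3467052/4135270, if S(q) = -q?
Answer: -1512232461667/758822045 ≈ -1992.9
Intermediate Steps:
-731075/S(p) - 3467052/4135270 = -731075/((-1*(-367))) - 3467052/4135270 = -731075/367 - 3467052*1/4135270 = -731075*1/367 - 1733526/2067635 = -731075/367 - 1733526/2067635 = -1512232461667/758822045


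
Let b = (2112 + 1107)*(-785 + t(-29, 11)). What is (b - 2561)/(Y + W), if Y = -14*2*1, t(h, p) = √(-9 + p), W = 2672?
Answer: -632369/661 + 3219*√2/2644 ≈ -954.96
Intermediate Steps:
Y = -28 (Y = -28*1 = -28)
b = -2526915 + 3219*√2 (b = (2112 + 1107)*(-785 + √(-9 + 11)) = 3219*(-785 + √2) = -2526915 + 3219*√2 ≈ -2.5224e+6)
(b - 2561)/(Y + W) = ((-2526915 + 3219*√2) - 2561)/(-28 + 2672) = (-2529476 + 3219*√2)/2644 = (-2529476 + 3219*√2)*(1/2644) = -632369/661 + 3219*√2/2644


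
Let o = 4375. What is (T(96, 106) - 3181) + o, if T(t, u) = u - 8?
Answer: 1292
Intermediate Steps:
T(t, u) = -8 + u
(T(96, 106) - 3181) + o = ((-8 + 106) - 3181) + 4375 = (98 - 3181) + 4375 = -3083 + 4375 = 1292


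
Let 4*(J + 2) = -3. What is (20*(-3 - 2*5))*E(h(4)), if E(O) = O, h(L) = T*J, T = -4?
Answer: -2860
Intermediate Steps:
J = -11/4 (J = -2 + (1/4)*(-3) = -2 - 3/4 = -11/4 ≈ -2.7500)
h(L) = 11 (h(L) = -4*(-11/4) = 11)
(20*(-3 - 2*5))*E(h(4)) = (20*(-3 - 2*5))*11 = (20*(-3 - 10))*11 = (20*(-13))*11 = -260*11 = -2860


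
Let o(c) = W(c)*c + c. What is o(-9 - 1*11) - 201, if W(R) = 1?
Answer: -241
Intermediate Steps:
o(c) = 2*c (o(c) = 1*c + c = c + c = 2*c)
o(-9 - 1*11) - 201 = 2*(-9 - 1*11) - 201 = 2*(-9 - 11) - 201 = 2*(-20) - 201 = -40 - 201 = -241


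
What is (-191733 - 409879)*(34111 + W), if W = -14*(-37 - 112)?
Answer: -21776549564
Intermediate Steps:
W = 2086 (W = -14*(-149) = 2086)
(-191733 - 409879)*(34111 + W) = (-191733 - 409879)*(34111 + 2086) = -601612*36197 = -21776549564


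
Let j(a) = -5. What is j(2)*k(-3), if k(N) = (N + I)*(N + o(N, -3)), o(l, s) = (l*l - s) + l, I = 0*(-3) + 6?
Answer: -90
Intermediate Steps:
I = 6 (I = 0 + 6 = 6)
o(l, s) = l + l**2 - s (o(l, s) = (l**2 - s) + l = l + l**2 - s)
k(N) = (6 + N)*(3 + N**2 + 2*N) (k(N) = (N + 6)*(N + (N + N**2 - 1*(-3))) = (6 + N)*(N + (N + N**2 + 3)) = (6 + N)*(N + (3 + N + N**2)) = (6 + N)*(3 + N**2 + 2*N))
j(2)*k(-3) = -5*(18 + (-3)**3 + 8*(-3)**2 + 15*(-3)) = -5*(18 - 27 + 8*9 - 45) = -5*(18 - 27 + 72 - 45) = -5*18 = -90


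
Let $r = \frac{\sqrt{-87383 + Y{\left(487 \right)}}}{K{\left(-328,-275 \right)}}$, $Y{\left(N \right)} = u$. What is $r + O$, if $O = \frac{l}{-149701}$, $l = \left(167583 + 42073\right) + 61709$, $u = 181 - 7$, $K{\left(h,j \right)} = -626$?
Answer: $- \frac{271365}{149701} - \frac{i \sqrt{87209}}{626} \approx -1.8127 - 0.47174 i$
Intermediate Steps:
$u = 174$
$Y{\left(N \right)} = 174$
$l = 271365$ ($l = 209656 + 61709 = 271365$)
$O = - \frac{271365}{149701}$ ($O = \frac{271365}{-149701} = 271365 \left(- \frac{1}{149701}\right) = - \frac{271365}{149701} \approx -1.8127$)
$r = - \frac{i \sqrt{87209}}{626}$ ($r = \frac{\sqrt{-87383 + 174}}{-626} = \sqrt{-87209} \left(- \frac{1}{626}\right) = i \sqrt{87209} \left(- \frac{1}{626}\right) = - \frac{i \sqrt{87209}}{626} \approx - 0.47174 i$)
$r + O = - \frac{i \sqrt{87209}}{626} - \frac{271365}{149701} = - \frac{271365}{149701} - \frac{i \sqrt{87209}}{626}$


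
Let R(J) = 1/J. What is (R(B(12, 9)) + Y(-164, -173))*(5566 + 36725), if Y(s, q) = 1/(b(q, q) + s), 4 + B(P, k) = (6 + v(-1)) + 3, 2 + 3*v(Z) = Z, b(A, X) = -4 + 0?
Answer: 577977/56 ≈ 10321.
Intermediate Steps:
b(A, X) = -4
v(Z) = -2/3 + Z/3
B(P, k) = 4 (B(P, k) = -4 + ((6 + (-2/3 + (1/3)*(-1))) + 3) = -4 + ((6 + (-2/3 - 1/3)) + 3) = -4 + ((6 - 1) + 3) = -4 + (5 + 3) = -4 + 8 = 4)
Y(s, q) = 1/(-4 + s)
(R(B(12, 9)) + Y(-164, -173))*(5566 + 36725) = (1/4 + 1/(-4 - 164))*(5566 + 36725) = (1/4 + 1/(-168))*42291 = (1/4 - 1/168)*42291 = (41/168)*42291 = 577977/56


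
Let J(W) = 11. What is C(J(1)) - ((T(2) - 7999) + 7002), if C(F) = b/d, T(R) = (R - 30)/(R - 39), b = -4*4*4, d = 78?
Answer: 1436395/1443 ≈ 995.42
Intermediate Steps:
b = -64 (b = -16*4 = -64)
T(R) = (-30 + R)/(-39 + R)
C(F) = -32/39 (C(F) = -64/78 = -64*1/78 = -32/39)
C(J(1)) - ((T(2) - 7999) + 7002) = -32/39 - (((-30 + 2)/(-39 + 2) - 7999) + 7002) = -32/39 - ((-28/(-37) - 7999) + 7002) = -32/39 - ((-1/37*(-28) - 7999) + 7002) = -32/39 - ((28/37 - 7999) + 7002) = -32/39 - (-295935/37 + 7002) = -32/39 - 1*(-36861/37) = -32/39 + 36861/37 = 1436395/1443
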